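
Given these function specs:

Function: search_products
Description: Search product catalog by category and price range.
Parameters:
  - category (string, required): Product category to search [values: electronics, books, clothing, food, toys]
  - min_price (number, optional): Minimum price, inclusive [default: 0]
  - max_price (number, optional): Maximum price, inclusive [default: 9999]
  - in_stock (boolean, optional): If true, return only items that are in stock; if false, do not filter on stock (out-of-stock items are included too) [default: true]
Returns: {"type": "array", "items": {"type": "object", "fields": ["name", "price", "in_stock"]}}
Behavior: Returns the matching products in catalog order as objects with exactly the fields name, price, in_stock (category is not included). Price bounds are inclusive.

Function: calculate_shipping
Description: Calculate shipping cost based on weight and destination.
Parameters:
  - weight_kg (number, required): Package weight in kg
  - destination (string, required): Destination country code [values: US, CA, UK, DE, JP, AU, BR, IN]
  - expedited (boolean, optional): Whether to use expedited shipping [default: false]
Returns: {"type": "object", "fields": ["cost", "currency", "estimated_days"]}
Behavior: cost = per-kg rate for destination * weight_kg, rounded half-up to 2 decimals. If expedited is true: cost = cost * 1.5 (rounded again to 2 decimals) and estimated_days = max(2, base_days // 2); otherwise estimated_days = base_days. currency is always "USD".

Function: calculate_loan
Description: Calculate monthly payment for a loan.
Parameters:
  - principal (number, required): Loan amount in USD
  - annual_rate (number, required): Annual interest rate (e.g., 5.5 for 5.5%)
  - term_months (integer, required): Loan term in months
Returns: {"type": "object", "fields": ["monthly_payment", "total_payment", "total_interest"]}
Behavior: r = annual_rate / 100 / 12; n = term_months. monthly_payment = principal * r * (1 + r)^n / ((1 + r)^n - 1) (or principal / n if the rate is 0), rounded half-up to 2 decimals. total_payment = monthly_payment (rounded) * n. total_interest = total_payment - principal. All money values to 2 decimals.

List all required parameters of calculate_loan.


Parameters of calculate_loan and their required/optional flag:
  principal: required
  annual_rate: required
  term_months: required
annual_rate, principal, term_months


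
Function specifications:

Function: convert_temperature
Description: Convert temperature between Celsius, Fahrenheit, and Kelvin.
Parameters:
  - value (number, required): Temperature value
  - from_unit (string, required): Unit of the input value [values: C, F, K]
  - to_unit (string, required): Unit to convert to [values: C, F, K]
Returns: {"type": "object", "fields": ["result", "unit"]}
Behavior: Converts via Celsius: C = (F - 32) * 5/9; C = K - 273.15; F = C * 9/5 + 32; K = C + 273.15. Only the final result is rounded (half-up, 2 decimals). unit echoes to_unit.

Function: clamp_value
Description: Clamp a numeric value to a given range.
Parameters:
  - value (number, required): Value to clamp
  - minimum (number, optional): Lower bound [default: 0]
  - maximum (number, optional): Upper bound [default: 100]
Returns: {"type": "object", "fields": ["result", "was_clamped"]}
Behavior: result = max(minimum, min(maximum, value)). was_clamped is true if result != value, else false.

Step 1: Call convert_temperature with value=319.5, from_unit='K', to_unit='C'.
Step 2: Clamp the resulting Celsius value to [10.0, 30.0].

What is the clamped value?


Step 1: convert_temperature(value=319.5, from_unit=K, to_unit=C)
  To C: 319.5 - 273.15 = 46.35
  Target is C: 46.35
  Round to 2 decimals: 46.35
  -> result = 46.35 C
Step 2: clamp_value(value=46.35, minimum=10.0, maximum=30.0)
  result = max(10.0, min(30.0, 46.35)) = max(10.0, 30.0) = 30.0
  was_clamped = (30.0 != 46.35) = true
  -> result = 30.0
30.0


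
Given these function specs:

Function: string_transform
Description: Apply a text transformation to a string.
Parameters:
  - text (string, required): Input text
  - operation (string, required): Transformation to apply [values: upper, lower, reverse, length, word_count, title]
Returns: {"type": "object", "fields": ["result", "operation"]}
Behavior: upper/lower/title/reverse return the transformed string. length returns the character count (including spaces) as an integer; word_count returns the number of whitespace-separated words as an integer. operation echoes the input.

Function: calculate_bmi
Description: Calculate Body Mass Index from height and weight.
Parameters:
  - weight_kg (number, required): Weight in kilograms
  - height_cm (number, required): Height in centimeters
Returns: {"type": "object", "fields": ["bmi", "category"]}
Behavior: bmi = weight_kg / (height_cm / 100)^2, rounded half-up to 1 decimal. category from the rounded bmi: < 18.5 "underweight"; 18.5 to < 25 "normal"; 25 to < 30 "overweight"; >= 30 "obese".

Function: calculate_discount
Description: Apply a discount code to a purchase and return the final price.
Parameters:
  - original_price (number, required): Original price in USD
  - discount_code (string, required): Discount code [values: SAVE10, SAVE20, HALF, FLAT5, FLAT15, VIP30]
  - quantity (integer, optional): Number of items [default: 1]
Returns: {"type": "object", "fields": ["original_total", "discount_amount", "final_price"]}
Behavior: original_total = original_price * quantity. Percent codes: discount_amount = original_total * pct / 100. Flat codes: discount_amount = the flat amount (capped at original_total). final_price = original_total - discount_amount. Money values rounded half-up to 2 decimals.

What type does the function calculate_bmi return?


The calculate_bmi spec declares Returns: {"type": "object", "fields": ["bmi", "category"]}
Type:
object


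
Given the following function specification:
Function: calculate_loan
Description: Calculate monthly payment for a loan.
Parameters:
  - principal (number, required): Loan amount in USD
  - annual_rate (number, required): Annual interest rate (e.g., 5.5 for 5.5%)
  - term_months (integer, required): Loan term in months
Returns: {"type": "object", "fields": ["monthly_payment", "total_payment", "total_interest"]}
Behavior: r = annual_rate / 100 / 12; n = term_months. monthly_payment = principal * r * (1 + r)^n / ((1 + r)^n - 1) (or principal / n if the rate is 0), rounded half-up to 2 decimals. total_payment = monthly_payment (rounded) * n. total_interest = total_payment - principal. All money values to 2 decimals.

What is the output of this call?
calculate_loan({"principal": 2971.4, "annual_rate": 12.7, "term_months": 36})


r = 12.7 / 100 / 12 = 0.010583333333 (keep full precision)
(1 + r)^36 = 1.4608201
monthly_payment = 2971.4 * 0.010583333333 * 1.4608201 / (1.4608201 - 1) = 99.689385 -> 99.69
total_payment = 99.69 * 36 = 3588.84
total_interest = 3588.84 - 2971.40 = 617.44
Output:
{"monthly_payment": 99.69, "total_payment": 3588.84, "total_interest": 617.44}


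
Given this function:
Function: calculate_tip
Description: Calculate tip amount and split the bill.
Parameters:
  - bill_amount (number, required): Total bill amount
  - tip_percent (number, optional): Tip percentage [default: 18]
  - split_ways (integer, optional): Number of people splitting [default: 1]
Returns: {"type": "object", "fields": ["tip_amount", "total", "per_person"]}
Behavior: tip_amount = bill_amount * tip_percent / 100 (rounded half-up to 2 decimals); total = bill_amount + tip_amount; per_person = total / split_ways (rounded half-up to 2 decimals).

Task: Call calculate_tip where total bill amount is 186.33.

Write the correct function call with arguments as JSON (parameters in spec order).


Mapping each described value to its parameter name:
  'Total bill amount' -> bill_amount = 186.33
calculate_tip({"bill_amount": 186.33})


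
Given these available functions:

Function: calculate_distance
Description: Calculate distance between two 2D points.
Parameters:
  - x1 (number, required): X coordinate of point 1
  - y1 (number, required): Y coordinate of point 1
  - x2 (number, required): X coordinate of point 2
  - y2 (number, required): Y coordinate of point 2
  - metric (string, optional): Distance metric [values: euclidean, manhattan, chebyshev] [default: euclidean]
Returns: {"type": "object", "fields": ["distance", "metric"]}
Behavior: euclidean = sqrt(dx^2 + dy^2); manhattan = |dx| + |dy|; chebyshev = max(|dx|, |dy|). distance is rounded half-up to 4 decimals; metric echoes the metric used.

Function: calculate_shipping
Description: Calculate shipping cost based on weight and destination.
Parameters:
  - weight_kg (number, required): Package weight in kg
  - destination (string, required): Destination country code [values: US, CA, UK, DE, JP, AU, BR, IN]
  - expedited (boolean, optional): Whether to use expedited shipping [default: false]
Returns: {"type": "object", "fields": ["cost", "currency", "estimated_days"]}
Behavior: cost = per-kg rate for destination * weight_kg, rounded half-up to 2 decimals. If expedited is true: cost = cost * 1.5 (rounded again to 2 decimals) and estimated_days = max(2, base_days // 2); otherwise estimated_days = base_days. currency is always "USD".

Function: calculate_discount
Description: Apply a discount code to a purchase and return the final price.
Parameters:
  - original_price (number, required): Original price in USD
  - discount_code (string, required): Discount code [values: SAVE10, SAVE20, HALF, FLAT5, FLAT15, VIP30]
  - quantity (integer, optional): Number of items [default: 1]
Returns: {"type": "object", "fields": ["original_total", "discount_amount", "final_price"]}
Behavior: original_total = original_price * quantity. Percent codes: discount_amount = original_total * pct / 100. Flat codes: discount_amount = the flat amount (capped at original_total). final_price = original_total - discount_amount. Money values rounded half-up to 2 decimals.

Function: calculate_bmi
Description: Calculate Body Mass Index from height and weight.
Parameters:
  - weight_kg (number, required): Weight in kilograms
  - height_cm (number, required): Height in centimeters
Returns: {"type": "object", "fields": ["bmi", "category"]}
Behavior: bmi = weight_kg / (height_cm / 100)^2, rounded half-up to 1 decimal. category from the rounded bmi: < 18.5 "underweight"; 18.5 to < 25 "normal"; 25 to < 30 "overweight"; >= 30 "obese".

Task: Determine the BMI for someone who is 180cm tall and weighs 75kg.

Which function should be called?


The task needs a function whose description is: Calculate Body Mass Index from height and weight.
calculate_bmi


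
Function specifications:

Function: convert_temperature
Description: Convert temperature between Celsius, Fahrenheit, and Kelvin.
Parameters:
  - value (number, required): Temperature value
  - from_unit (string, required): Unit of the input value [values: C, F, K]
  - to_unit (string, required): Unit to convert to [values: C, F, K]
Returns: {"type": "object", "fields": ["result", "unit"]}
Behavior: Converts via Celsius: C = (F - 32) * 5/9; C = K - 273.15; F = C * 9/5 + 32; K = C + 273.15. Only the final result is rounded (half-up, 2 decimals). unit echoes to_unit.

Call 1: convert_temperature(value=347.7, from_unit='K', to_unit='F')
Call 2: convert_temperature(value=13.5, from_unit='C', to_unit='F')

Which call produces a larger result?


Call 1:
  To C: 347.7 - 273.15 = 74.55
  To F: 74.55 * 9/5 + 32 = 166.19
  Round to 2 decimals: 166.19
  -> 166.19 F
Call 2:
  Input already in C: 13.5
  To F: 13.5 * 9/5 + 32 = 56.3
  Round to 2 decimals: 56.3
  -> 56.3 F
Call 1 (166.19 F)


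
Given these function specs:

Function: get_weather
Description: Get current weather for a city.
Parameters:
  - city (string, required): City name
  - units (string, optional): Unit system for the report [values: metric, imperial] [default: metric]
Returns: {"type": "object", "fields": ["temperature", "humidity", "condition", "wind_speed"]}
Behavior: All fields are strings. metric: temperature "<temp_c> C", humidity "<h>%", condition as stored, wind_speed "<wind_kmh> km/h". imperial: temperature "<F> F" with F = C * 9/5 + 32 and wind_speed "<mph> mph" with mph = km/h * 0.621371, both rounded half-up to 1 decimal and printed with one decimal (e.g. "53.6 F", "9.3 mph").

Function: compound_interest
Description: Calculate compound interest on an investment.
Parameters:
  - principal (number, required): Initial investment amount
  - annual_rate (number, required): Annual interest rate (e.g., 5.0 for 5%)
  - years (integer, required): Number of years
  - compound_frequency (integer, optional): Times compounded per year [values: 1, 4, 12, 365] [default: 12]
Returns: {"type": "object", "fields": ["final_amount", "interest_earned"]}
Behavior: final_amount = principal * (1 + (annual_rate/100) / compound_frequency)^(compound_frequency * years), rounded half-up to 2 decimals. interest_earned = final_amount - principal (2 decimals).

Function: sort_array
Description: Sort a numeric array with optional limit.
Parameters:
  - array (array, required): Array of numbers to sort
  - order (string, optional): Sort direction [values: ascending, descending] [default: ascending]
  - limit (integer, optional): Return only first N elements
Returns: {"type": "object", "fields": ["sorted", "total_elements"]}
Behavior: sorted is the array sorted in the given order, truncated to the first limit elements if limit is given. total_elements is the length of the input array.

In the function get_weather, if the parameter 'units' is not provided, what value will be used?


The get_weather spec declares:
  - units (string, optional): Unit system for the report [values: metric, imperial] [default: metric]
Default:
metric


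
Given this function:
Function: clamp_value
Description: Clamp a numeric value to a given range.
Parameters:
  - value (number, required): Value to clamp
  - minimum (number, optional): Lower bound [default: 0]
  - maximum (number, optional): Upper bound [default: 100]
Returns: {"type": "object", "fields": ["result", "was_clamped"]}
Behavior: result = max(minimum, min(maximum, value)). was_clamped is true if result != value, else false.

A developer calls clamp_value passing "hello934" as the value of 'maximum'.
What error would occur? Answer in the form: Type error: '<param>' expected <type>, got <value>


Spec: 'maximum' is declared as number; "hello934" is a string.
Type error: 'maximum' expected number, got "hello934"


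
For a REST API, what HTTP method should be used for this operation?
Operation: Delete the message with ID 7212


GET = read, POST = create, PUT = update/replace, DELETE = remove
This operation is a removal.
DELETE


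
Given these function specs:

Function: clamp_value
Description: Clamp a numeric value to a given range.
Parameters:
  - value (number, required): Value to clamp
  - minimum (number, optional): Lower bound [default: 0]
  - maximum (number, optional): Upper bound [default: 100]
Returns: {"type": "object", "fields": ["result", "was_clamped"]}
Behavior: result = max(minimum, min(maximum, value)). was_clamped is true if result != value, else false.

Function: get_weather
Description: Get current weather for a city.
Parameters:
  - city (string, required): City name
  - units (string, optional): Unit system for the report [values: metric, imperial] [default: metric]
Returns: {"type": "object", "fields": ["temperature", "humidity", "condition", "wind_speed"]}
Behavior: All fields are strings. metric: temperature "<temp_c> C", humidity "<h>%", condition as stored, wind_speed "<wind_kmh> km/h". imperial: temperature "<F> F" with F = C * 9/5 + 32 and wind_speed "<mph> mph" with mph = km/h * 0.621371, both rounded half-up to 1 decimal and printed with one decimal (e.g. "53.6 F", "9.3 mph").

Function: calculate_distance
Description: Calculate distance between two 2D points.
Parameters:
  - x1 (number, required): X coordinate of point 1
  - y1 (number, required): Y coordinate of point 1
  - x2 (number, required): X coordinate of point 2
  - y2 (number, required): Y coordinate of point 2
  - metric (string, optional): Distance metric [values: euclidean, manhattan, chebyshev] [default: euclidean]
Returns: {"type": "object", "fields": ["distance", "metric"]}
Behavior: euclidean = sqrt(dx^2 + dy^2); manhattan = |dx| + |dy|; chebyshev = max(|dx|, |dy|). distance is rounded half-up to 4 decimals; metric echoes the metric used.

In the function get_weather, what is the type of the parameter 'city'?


The get_weather spec declares:
  - city (string, required): City name
Type:
string


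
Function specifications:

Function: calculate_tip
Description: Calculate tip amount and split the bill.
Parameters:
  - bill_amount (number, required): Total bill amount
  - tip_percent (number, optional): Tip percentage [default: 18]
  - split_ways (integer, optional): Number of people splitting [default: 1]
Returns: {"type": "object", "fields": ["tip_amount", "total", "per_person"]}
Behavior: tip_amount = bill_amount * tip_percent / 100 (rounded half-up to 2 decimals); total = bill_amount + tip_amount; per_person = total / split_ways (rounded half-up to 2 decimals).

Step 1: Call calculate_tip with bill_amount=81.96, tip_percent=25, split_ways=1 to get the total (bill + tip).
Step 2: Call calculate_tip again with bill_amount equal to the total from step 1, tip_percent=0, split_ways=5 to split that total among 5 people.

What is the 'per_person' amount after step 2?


Step 1: calculate_tip(bill_amount=81.96, tip_percent=25, split_ways=1)
  tip_amount = 81.96 * 25/100 = 20.49 -> 20.49
  total = 81.96 + 20.49 = 102.45
  per_person = 102.45 / 1 = 102.45 -> 102.45
  -> total = 102.45
Step 2: calculate_tip(bill_amount=102.45, tip_percent=0, split_ways=5)
  tip_amount = 102.45 * 0/100 = 0 -> 0.00
  total = 102.45 + 0.00 = 102.45
  per_person = 102.45 / 5 = 20.49 -> 20.49
  -> per_person = 20.49
$20.49


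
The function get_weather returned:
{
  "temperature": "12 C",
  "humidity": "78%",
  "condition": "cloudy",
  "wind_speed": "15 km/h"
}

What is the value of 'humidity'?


78%


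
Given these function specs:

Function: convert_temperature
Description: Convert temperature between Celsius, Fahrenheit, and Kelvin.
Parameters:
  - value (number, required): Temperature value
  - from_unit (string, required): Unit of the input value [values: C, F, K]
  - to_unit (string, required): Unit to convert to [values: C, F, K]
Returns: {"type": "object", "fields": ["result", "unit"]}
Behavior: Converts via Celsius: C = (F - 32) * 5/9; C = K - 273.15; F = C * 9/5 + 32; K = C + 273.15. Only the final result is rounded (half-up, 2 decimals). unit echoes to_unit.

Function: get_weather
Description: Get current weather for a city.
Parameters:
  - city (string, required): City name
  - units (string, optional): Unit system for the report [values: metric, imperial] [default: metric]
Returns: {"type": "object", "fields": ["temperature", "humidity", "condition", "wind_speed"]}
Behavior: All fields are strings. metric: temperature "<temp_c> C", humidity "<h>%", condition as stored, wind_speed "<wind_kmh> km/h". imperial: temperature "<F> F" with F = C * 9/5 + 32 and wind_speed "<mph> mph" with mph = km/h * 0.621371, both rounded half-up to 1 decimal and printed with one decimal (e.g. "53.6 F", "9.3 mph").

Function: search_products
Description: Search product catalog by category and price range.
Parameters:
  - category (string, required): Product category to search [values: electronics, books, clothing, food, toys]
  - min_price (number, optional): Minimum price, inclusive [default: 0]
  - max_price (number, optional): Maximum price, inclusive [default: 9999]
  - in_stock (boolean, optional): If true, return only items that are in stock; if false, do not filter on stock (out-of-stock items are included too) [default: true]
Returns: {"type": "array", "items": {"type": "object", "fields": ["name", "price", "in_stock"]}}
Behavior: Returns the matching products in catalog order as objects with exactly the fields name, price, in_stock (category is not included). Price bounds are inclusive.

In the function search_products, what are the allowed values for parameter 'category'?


The search_products spec declares:
  - category (string, required): Product category to search [values: electronics, books, clothing, food, toys]
Allowed values:
electronics, books, clothing, food, toys


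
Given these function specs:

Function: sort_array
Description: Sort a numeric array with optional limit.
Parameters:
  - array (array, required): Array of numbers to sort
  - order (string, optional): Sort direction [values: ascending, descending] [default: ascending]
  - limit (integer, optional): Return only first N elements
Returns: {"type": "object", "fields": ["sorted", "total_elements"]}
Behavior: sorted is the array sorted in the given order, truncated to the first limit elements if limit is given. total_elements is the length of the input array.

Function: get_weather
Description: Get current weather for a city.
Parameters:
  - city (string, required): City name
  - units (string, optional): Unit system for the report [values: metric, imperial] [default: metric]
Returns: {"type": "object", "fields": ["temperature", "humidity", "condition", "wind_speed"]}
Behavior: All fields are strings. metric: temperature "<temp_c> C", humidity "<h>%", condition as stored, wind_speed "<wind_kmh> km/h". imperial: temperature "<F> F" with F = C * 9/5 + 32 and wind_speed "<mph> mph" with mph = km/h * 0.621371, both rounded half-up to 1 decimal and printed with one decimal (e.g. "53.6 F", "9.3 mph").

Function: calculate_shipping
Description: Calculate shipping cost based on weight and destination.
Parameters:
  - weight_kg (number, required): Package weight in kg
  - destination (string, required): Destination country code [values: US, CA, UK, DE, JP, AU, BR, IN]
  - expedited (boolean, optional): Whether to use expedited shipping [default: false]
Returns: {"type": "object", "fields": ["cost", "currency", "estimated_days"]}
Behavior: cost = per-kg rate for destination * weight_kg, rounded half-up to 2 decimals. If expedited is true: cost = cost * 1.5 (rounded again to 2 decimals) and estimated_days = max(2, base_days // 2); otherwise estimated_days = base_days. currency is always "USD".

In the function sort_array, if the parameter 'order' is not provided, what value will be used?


The sort_array spec declares:
  - order (string, optional): Sort direction [values: ascending, descending] [default: ascending]
Default:
ascending


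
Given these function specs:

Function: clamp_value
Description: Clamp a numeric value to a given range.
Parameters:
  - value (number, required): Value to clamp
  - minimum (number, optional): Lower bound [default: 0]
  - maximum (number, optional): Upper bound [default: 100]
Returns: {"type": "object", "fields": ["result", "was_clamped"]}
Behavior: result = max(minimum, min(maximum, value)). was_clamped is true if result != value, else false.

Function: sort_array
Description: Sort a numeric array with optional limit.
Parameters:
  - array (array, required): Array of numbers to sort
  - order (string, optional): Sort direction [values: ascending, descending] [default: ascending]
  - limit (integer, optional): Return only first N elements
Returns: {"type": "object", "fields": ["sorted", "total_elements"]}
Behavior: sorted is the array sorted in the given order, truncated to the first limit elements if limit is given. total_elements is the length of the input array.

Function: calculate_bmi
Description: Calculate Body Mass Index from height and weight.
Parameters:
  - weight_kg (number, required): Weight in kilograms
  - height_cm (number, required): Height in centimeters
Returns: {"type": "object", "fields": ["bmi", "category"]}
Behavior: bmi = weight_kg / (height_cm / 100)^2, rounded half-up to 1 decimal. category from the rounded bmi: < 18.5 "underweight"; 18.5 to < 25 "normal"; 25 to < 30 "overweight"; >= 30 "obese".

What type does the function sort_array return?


The sort_array spec declares Returns: {"type": "object", "fields": ["sorted", "total_elements"]}
Type:
object


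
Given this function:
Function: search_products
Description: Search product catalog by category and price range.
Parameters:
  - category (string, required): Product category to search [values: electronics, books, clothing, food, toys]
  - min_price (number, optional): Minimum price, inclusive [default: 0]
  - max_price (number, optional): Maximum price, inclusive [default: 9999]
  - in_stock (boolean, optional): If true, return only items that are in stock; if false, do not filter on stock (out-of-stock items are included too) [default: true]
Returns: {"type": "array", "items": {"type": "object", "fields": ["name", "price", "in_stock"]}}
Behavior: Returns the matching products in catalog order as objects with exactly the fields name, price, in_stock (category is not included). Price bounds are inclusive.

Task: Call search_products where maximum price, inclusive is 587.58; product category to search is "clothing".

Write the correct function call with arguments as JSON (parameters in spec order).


Mapping each described value to its parameter name:
  'Maximum price, inclusive' -> max_price = 587.58
  'Product category to search' -> category = "clothing"
search_products({"category": "clothing", "max_price": 587.58})


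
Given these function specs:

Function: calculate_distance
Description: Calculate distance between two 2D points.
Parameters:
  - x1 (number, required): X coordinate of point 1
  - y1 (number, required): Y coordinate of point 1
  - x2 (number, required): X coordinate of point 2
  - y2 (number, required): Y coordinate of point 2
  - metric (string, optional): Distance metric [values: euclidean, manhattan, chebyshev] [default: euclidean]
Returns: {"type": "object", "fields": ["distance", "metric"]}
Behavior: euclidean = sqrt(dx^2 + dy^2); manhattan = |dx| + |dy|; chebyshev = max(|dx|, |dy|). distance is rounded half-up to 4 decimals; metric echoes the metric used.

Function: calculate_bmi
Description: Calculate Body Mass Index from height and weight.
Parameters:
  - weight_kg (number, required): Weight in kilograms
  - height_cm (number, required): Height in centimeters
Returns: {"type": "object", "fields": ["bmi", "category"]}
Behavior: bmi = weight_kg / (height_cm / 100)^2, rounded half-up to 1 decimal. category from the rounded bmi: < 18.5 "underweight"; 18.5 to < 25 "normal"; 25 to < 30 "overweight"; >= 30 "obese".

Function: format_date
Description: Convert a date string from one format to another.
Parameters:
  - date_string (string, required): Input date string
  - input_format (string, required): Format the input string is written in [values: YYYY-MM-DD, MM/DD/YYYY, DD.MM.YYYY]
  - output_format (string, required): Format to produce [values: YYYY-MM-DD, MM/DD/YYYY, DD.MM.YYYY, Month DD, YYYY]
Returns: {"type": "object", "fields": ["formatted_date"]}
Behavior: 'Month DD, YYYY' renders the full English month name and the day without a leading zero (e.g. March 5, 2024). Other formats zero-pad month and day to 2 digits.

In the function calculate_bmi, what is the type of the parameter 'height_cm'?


The calculate_bmi spec declares:
  - height_cm (number, required): Height in centimeters
Type:
number


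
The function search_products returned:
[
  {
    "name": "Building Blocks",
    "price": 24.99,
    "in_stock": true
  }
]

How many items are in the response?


Items: Building Blocks
1


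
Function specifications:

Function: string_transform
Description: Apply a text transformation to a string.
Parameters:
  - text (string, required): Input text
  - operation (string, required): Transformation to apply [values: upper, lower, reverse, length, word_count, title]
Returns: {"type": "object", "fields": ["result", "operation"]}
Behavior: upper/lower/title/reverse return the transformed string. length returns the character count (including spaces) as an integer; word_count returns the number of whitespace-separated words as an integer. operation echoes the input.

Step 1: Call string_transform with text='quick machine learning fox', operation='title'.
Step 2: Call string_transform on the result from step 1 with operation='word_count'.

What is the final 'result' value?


Step 1: string_transform(text='quick machine learning fox', operation='title')
  -> result = 'Quick Machine Learning Fox'
Step 2: string_transform(text='Quick Machine Learning Fox', operation='word_count')
  words: Quick, Machine, Learning, Fox -> 4
  -> result = 4
4


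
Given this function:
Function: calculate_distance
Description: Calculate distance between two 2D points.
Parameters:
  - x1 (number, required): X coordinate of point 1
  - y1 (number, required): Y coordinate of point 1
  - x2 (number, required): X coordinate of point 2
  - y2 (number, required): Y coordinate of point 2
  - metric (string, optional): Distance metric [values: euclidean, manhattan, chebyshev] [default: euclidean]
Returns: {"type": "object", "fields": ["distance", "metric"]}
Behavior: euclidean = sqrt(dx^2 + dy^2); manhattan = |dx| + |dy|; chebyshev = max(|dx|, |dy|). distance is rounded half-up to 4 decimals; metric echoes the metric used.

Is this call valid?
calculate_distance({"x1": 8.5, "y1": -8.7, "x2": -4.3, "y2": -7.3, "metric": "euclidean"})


Checking all required parameters present and types match... All valid.
Valid


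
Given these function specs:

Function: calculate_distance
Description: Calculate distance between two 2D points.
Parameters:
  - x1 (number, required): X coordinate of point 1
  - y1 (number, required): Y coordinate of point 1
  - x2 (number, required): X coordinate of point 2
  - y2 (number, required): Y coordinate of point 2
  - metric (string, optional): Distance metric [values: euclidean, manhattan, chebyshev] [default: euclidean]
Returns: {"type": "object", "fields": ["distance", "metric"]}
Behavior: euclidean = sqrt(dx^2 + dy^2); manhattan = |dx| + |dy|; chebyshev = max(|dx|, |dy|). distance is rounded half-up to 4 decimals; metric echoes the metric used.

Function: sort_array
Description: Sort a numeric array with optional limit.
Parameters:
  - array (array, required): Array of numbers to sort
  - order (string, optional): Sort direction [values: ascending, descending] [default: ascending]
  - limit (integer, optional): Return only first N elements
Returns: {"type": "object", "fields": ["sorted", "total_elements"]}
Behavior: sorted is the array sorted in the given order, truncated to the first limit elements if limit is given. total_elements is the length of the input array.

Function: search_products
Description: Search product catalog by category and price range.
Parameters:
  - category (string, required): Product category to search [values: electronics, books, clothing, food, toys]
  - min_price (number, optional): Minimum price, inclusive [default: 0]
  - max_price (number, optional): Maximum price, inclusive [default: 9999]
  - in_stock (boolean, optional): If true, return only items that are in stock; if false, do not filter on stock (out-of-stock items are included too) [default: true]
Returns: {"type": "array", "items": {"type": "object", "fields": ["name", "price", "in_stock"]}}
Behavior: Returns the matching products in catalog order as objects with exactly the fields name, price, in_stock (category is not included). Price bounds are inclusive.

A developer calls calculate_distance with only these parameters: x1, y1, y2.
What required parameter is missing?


Required parameters: x1, y1, x2, y2
Provided: x1, y1, y2
Missing: x2
x2


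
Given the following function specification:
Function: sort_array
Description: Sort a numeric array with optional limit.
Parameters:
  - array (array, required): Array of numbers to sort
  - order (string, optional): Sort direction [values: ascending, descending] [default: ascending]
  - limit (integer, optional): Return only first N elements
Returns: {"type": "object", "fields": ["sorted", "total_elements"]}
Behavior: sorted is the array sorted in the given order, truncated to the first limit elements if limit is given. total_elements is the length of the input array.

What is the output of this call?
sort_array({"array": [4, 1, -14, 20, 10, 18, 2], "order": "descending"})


sorted descending: [20, 18, 10, 4, 2, 1, -14]
total_elements = len(input) = 7
Output:
{"sorted": [20, 18, 10, 4, 2, 1, -14], "total_elements": 7}


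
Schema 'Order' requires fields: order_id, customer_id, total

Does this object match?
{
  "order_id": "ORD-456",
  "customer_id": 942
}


Checking required fields...
Missing: total
Invalid - missing required field 'total'


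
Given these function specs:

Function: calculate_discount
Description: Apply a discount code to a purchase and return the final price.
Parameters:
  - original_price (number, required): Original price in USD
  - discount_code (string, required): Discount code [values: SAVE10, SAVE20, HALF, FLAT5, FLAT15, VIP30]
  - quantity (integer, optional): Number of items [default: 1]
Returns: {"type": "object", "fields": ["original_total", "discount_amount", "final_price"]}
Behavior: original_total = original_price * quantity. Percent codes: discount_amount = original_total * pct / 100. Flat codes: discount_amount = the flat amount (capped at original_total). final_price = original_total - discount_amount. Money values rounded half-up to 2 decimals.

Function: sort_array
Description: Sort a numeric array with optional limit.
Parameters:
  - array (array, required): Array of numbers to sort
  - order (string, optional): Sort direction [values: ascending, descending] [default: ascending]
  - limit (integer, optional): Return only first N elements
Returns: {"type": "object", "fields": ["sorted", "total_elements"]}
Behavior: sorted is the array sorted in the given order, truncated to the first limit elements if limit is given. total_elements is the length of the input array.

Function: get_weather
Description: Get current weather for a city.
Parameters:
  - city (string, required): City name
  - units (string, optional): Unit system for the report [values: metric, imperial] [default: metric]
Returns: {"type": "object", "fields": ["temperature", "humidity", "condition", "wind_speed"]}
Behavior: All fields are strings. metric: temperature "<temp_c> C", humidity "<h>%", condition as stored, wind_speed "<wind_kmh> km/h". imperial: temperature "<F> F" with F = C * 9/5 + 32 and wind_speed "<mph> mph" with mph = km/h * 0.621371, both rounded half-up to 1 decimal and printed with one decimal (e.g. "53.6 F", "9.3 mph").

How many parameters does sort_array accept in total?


Parameters of sort_array: array (required), order (optional), limit (optional)
Total:
3


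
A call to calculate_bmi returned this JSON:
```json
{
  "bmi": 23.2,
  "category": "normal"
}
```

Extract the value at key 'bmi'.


23.2


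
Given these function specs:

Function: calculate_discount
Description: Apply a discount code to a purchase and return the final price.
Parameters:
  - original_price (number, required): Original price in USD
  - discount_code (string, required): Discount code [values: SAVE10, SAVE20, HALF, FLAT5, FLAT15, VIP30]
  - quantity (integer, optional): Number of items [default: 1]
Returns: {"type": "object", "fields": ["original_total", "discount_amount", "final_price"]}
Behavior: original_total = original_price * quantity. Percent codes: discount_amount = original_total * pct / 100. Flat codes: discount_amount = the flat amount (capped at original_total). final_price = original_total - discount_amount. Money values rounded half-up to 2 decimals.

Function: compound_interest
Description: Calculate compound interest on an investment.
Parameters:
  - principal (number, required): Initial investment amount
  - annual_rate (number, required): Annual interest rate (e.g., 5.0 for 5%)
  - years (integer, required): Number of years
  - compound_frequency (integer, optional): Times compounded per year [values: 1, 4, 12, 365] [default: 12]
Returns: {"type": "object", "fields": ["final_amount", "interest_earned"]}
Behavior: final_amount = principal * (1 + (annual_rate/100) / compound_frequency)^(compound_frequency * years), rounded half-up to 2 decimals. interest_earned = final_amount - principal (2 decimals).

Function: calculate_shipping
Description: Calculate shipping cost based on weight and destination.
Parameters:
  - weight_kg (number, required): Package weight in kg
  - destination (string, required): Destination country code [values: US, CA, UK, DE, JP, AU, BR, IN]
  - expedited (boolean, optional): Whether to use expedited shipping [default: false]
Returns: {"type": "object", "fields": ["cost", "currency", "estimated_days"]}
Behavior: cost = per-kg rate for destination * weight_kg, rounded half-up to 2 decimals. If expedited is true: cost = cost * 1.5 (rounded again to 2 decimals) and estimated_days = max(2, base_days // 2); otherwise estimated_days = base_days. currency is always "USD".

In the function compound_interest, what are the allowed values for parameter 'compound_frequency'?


The compound_interest spec declares:
  - compound_frequency (integer, optional): Times compounded per year [values: 1, 4, 12, 365] [default: 12]
Allowed values:
1, 4, 12, 365


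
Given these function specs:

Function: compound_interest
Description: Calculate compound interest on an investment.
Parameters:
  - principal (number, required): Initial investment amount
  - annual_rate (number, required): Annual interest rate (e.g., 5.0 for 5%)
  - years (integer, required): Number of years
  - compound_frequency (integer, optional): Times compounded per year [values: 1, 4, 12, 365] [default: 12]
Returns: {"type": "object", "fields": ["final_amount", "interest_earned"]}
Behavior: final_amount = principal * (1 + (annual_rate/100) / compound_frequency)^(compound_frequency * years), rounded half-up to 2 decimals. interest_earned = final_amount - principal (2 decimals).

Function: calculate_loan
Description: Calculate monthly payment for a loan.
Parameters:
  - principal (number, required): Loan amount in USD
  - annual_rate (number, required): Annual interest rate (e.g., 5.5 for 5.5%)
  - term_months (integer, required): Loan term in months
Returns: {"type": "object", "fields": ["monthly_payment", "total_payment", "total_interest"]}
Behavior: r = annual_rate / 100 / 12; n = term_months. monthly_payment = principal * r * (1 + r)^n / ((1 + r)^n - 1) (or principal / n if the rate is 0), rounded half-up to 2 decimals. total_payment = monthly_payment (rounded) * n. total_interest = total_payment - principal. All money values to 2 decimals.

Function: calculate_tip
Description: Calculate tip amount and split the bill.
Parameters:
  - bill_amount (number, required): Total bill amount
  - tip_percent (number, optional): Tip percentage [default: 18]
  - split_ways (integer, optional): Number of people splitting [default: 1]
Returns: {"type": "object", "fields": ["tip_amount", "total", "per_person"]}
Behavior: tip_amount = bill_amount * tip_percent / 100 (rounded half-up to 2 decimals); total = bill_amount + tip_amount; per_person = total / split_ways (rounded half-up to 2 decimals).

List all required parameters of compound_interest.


Parameters of compound_interest and their required/optional flag:
  principal: required
  annual_rate: required
  years: required
  compound_frequency: optional
annual_rate, principal, years


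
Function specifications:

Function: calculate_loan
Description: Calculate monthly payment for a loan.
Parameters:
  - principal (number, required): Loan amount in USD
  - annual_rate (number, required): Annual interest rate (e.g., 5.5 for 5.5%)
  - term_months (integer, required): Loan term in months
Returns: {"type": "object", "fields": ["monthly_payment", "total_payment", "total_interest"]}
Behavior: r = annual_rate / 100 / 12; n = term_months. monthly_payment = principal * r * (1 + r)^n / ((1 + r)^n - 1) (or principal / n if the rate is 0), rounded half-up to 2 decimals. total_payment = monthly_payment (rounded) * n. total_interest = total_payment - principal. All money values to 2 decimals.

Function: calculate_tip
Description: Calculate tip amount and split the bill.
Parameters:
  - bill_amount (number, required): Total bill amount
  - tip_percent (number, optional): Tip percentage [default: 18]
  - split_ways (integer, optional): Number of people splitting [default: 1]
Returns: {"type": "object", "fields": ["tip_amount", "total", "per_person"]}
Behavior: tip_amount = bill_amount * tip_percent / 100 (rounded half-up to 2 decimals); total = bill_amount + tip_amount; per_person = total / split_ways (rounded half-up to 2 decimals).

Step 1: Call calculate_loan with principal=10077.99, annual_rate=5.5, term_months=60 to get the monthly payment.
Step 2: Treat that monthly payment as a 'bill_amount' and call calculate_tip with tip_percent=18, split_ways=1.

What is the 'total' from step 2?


Step 1: calculate_loan(principal=10077.99, annual_rate=5.5, term_months=60)
  r = 5.5 / 100 / 12 = 0.004583333333 (keep full precision)
  (1 + r)^60 = 1.31570377
  monthly_payment = 10077.99 * 0.004583333333 * 1.31570377 / (1.31570377 - 1) = 192.501321 -> 192.50
  total_payment = 192.50 * 60 = 11550.00
  total_interest = 11550.00 - 10077.99 = 1472.01
  -> monthly_payment = 192.50
Step 2: calculate_tip(bill_amount=192.5, tip_percent=18, split_ways=1)
  tip_amount = 192.5 * 18/100 = 34.65 -> 34.65
  total = 192.5 + 34.65 = 227.15
  per_person = 227.15 / 1 = 227.15 -> 227.15
  -> total = 227.15
$227.15
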